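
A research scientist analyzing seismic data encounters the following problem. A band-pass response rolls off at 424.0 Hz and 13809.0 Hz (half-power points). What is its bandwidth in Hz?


Bandwidth is the difference of -3dB frequencies:
BW = f_high - f_low
   = 13809.0 - 424.0
   = 13385.0 Hz

13385.0 Hz


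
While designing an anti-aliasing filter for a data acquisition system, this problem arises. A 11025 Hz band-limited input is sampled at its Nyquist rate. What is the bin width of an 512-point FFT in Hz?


Step 1 — Nyquist sampling rate:
fs = 2 * fmax = 2 * 11025 = 22050 Hz

Step 2 — DFT bin spacing:
df = fs / N = 22050 / 512 = 43.0664 Hz

43.0664 Hz


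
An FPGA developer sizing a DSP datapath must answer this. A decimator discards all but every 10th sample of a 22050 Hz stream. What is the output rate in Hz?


Decimation reduces the sample rate:
fs_out = fs_in / M
       = 22050 / 10
       = 2205.0 Hz

2205.0 Hz


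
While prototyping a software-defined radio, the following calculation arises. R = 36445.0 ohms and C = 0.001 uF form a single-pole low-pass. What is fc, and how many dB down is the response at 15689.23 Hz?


Step 1 — cutoff frequency:
fc = 1 / (2*pi*R*C)
C = 0.001 uF = 1e-09 F
fc = 1 / (2*pi*36445.0*1e-09)
   = 4366.99 Hz

Step 2 — magnitude at f = 15689.23 Hz:
|H(f)| = 1 / sqrt(1 + (f/fc)^2)
f/fc = 15689.23 / 4366.99 = 3.592687
|H| = 1 / sqrt(1 + 12.9074) = 0.2681495
|H|_dB = 20*log10(0.2681495) = -11.43 dB

fc = 4366.99 Hz; |H(15689.23 Hz)| = -11.43 dB


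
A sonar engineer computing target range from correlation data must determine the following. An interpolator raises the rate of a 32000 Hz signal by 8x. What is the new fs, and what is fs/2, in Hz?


Step 1 — output sample rate after interpolation by L:
fs_out = L * fs_in = 8 * 32000 = 256000 Hz

Step 2 — Nyquist frequency of the output stream:
f_Nyq = fs_out / 2 = 256000 / 2 = 128000.0 Hz

fs_out = 256000 Hz; f_Nyquist = 128000.0 Hz


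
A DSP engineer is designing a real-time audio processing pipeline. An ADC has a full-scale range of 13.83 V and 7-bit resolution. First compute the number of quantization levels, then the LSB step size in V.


Step 1 — number of quantization levels:
L = 2^N = 2^7 = 128

Step 2 — LSB step size:
delta = Vfs / L
      = 13.83 / 128
      = 0.10804688 V

Levels = 128; step size = 0.10804688 V


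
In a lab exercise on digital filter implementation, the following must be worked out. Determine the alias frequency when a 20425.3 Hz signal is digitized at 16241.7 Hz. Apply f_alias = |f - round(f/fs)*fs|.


Compute the nearest integer multiple of fs to the signal:
n = round(20425.3 / 16241.7) = 1
f_alias = |20425.3 - 1 * 16241.7|
        = |20425.3 - 16241.7|
        = 4183.6 Hz

4183.6


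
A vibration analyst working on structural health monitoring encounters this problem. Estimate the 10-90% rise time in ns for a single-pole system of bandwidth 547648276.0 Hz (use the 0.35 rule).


Rise time from bandwidth relationship:
tr = 0.35 / BW
   = 0.35 / 547648276.0
   = 6.390963239e-10 s
   = 0.6391 ns

0.6391 ns


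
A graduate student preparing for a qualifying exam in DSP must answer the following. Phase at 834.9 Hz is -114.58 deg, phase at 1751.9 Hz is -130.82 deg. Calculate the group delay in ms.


Group delay from phase difference:
tau = -d(phi)/d(omega)
d(phi) = -16.24 deg = -0.283441 rad
d(omega) = 2*pi*(1751.9 - 834.9) = 5761.6809 rad/s
tau = -(-0.283441) / 5761.6809
    = 0.0492 ms

0.0492 ms


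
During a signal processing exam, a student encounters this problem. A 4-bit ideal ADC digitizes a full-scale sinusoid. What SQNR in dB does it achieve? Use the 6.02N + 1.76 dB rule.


Theoretical SNR for a full-scale sinusoid:
SNR = 6.02 * N + 1.76
    = 6.02 * 4 + 1.76
    = 24.08 + 1.76
    = 25.84 dB

25.84 dB


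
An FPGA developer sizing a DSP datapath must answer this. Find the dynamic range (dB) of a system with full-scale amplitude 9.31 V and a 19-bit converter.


Dynamic range from full-scale to LSB:
V_min = V_max / 2^bits = 9.31 / 2^19
DR = 20 * log10(V_max / V_min)
   = 20 * log10(2^19)
   = 20 * 19 * log10(2)
   = 114.39 dB

114.39 dB


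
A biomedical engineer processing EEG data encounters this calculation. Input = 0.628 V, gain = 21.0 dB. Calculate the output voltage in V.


Output voltage from dB gain:
V_out = V_in * 10^(gain_dB / 20)
      = 0.628 * 10^(21.0 / 20)
      = 0.628 * 11.220185
      = 7.0463 V

7.0463 V


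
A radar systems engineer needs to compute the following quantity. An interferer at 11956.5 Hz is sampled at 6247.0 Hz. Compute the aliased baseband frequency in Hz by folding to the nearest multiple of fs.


Compute the nearest integer multiple of fs to the signal:
n = round(11956.5 / 6247.0) = 2
f_alias = |11956.5 - 2 * 6247.0|
        = |11956.5 - 12494.0|
        = 537.5 Hz

537.5


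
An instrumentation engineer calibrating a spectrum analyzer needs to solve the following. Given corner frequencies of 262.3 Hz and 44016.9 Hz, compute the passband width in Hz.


Bandwidth is the difference of -3dB frequencies:
BW = f_high - f_low
   = 44016.9 - 262.3
   = 43754.6 Hz

43754.6 Hz


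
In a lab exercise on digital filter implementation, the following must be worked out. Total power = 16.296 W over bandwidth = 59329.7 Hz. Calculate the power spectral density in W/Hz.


Power spectral density:
PSD = P / BW
    = 16.296 / 59329.7
    = 0.00027467 W/Hz

0.00027467 W/Hz


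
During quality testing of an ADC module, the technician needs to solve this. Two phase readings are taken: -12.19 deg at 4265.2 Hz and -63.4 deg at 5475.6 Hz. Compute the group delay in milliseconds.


Group delay from phase difference:
tau = -d(phi)/d(omega)
d(phi) = -51.21 deg = -0.893783 rad
d(omega) = 2*pi*(5475.6 - 4265.2) = 7605.1675 rad/s
tau = -(-0.893783) / 7605.1675
    = 0.1175 ms

0.1175 ms


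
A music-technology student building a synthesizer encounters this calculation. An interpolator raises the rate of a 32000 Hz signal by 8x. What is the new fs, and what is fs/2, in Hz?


Step 1 — output sample rate after interpolation by L:
fs_out = L * fs_in = 8 * 32000 = 256000 Hz

Step 2 — Nyquist frequency of the output stream:
f_Nyq = fs_out / 2 = 256000 / 2 = 128000.0 Hz

fs_out = 256000 Hz; f_Nyquist = 128000.0 Hz


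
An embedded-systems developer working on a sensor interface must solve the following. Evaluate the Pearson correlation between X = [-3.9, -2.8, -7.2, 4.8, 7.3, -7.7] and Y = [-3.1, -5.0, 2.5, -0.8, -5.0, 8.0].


Pearson correlation coefficient (population):
r = cov(X,Y) / (std(X) * std(Y))
Mean X = -1.5833, Mean Y = -0.5667
Cov(X,Y) = -16.538889
Std(X) = 5.707719, Std(Y) = 4.629135
r = -0.626

-0.626


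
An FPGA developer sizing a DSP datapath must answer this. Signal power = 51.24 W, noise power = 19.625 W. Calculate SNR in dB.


SNR in decibels:
SNR = 10 * log10(Ps / Pn)
    = 10 * log10(51.24 / 19.625)
    = 10 * log10(2.611)
    = 10 * 0.4168
    = 4.17 dB

4.17 dB


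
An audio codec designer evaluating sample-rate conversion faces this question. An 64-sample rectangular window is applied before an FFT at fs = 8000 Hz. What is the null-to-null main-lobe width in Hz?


Main lobe width for a rectangular window:
Width = 2 * fs / N
      = 2 * 8000 / 64
      = 16000 / 64
      = 250.0 Hz

250.0 Hz


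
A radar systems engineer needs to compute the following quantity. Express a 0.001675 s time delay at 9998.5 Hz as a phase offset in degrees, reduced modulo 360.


Phase shift from frequency and time delay:
phi = 360 * f * t_delay
    = 360 * 9998.5 * 0.001675
    = 6029.1 degrees
    mod 360 = 269.1 degrees

269.1 degrees


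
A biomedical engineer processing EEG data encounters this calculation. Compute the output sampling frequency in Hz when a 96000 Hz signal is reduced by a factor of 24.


Decimation reduces the sample rate:
fs_out = fs_in / M
       = 96000 / 24
       = 4000.0 Hz

4000.0 Hz


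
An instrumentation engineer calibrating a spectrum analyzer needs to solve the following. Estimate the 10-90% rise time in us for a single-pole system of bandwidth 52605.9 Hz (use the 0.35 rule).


Rise time from bandwidth relationship:
tr = 0.35 / BW
   = 0.35 / 52605.9
   = 6.653246119e-06 s
   = 6.6532 us

6.6532 us


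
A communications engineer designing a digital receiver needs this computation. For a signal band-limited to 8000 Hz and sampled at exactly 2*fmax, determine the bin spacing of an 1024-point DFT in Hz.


Step 1 — Nyquist sampling rate:
fs = 2 * fmax = 2 * 8000 = 16000 Hz

Step 2 — DFT bin spacing:
df = fs / N = 16000 / 1024 = 15.625 Hz

15.625 Hz


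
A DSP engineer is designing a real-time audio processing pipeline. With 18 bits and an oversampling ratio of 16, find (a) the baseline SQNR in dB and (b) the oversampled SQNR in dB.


Step 1 — baseline SQNR at Nyquist:
SQNR_base = 6.02*N + 1.76
          = 6.02*18 + 1.76
          = 110.12 dB

Step 2 — oversampling processing gain:
G = 10*log10(OSR) = 10*log10(16) = 12.04 dB

Step 3 — total:
SQNR_total = 110.12 + 12.04 = 122.16 dB

Base SQNR = 110.12 dB; oversampled SQNR = 122.16 dB


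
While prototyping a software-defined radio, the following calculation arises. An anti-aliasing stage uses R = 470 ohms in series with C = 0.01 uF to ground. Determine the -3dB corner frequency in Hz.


Cutoff frequency of a first-order RC filter:
fc = 1 / (2 * pi * R * C)
C = 0.01 uF = 1e-08 F
fc = 1 / (2 * pi * 470 * 1e-08)
   = 1 / 2.9530970943744e-05
   = 33862.753849 Hz

33862.753849 Hz


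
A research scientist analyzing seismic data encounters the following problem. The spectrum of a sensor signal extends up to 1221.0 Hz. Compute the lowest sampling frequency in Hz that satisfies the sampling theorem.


The Nyquist rate is twice the maximum frequency component.
fs_min = 2 * fmax
      = 2 * 1221.0
      = 2442.0 Hz

2442.0


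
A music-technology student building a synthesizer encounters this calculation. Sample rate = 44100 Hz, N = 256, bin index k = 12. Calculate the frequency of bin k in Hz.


Frequency of DFT bin k:
f_k = k * fs / N
    = 12 * 44100 / 256
    = 529200 / 256
    = 2067.188 Hz

2067.188 Hz


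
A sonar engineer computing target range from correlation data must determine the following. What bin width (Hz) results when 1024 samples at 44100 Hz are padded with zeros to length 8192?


Frequency resolution after zero-padding:
N_padded = 1024 * 8 = 8192
df = fs / N_padded
   = 44100 / 8192
   = 5.3833 Hz

5.3833 Hz


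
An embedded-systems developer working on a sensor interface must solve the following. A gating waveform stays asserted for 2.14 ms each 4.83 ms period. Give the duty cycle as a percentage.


Duty cycle as a percentage:
DC = (t_on / T) * 100
   = (2.14 / 4.83) * 100
   = 0.443064 * 100
   = 44.31 %

44.31 %


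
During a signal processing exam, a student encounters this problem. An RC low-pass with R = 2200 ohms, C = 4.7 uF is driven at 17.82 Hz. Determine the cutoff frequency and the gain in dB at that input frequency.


Step 1 — cutoff frequency:
fc = 1 / (2*pi*R*C)
C = 4.7 uF = 4.7e-06 F
fc = 1 / (2*pi*2200*4.7e-06)
   = 15.3922 Hz

Step 2 — magnitude at f = 17.82 Hz:
|H(f)| = 1 / sqrt(1 + (f/fc)^2)
f/fc = 17.82 / 15.3922 = 1.157729
|H| = 1 / sqrt(1 + 1.340336) = 0.6536735
|H|_dB = 20*log10(0.6536735) = -3.69 dB

fc = 15.3922 Hz; |H(17.82 Hz)| = -3.69 dB


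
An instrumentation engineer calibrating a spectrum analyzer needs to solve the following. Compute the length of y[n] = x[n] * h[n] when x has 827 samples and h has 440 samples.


Linear convolution output length:
L = N + M - 1
  = 827 + 440 - 1
  = 1266 samples

1266


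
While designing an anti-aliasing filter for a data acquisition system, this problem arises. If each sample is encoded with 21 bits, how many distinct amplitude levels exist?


Number of quantization levels = 2^N
= 2^21
= 2097152

2097152


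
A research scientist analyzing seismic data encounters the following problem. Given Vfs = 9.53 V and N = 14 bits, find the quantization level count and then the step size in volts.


Step 1 — number of quantization levels:
L = 2^N = 2^14 = 16384

Step 2 — LSB step size:
delta = Vfs / L
      = 9.53 / 16384
      = 0.00058167 V

Levels = 16384; step size = 0.00058167 V


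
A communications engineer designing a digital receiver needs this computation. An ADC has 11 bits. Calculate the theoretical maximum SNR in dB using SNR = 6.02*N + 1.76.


Theoretical SNR for a full-scale sinusoid:
SNR = 6.02 * N + 1.76
    = 6.02 * 11 + 1.76
    = 66.22 + 1.76
    = 67.98 dB

67.98 dB


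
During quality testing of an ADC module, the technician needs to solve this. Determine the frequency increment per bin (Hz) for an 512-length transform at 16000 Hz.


DFT frequency resolution:
df = fs / N
   = 16000 / 512
   = 31.25 Hz

31.25 Hz


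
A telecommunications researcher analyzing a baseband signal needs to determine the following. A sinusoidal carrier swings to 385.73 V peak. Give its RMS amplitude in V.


RMS voltage for a sinusoidal waveform:
V_rms = V_peak / sqrt(2)
      = 385.73 / 1.414214
      = 272.752 V

272.752 V


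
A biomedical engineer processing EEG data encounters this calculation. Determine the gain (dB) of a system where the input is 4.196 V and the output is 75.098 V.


Voltage gain in dB:
G = 20 * log10(Vout / Vin)
  = 20 * log10(75.098 / 4.196)
  = 20 * log10(17.897521)
  = 20 * 1.252793
  = 25.06 dB

25.06 dB


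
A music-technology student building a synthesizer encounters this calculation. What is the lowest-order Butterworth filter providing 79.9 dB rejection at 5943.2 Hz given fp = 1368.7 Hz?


Butterworth filter order formula:
n = log10(10^(A/10) - 1) / (2 * log10(f_stop/f_pass))
10^(79.9/10) - 1 = 97723721.0956
f_stop/f_pass = 5943.2 / 1368.7 = 4.3422
n = 6.2646 -> ceil = 7

7


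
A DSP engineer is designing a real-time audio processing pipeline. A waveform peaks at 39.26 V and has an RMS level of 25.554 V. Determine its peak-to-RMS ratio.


Crest factor is the ratio of peak to RMS:
CF = V_peak / V_rms
   = 39.26 / 25.554
   = 1.5364

1.5364


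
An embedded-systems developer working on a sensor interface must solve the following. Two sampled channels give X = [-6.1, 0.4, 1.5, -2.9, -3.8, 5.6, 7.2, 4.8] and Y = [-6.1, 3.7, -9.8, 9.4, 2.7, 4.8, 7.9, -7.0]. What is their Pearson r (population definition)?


Pearson correlation coefficient (population):
r = cov(X,Y) / (std(X) * std(Y))
Mean X = 0.8375, Mean Y = 0.7
Cov(X,Y) = 3.9925
Std(X) = 4.515235, Std(Y) = 6.829348
r = 0.1295

0.1295


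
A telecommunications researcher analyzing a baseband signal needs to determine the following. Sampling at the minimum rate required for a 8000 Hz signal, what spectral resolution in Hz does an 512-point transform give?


Step 1 — Nyquist sampling rate:
fs = 2 * fmax = 2 * 8000 = 16000 Hz

Step 2 — DFT bin spacing:
df = fs / N = 16000 / 512 = 31.25 Hz

31.25 Hz


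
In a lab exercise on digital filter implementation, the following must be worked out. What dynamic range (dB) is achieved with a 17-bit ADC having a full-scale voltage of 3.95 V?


Dynamic range from full-scale to LSB:
V_min = V_max / 2^bits = 3.95 / 2^17
DR = 20 * log10(V_max / V_min)
   = 20 * log10(2^17)
   = 20 * 17 * log10(2)
   = 102.35 dB

102.35 dB


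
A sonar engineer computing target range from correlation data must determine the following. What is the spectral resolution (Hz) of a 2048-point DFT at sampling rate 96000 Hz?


DFT frequency resolution:
df = fs / N
   = 96000 / 2048
   = 46.875 Hz

46.875 Hz


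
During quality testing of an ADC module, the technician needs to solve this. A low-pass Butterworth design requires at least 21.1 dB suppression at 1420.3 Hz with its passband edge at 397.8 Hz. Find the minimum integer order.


Butterworth filter order formula:
n = log10(10^(A/10) - 1) / (2 * log10(f_stop/f_pass))
10^(21.1/10) - 1 = 127.825
f_stop/f_pass = 1420.3 / 397.8 = 3.5704
n = 1.9057 -> ceil = 2

2


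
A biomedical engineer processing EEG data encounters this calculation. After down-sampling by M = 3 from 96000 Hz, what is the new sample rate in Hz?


Decimation reduces the sample rate:
fs_out = fs_in / M
       = 96000 / 3
       = 32000.0 Hz

32000.0 Hz


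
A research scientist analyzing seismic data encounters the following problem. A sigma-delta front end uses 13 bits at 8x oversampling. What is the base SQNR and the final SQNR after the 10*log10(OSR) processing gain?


Step 1 — baseline SQNR at Nyquist:
SQNR_base = 6.02*N + 1.76
          = 6.02*13 + 1.76
          = 80.02 dB

Step 2 — oversampling processing gain:
G = 10*log10(OSR) = 10*log10(8) = 9.03 dB

Step 3 — total:
SQNR_total = 80.02 + 9.03 = 89.05 dB

Base SQNR = 80.02 dB; oversampled SQNR = 89.05 dB


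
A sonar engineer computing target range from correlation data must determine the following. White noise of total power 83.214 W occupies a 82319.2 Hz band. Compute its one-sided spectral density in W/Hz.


Power spectral density:
PSD = P / BW
    = 83.214 / 82319.2
    = 0.00101087 W/Hz

0.00101087 W/Hz


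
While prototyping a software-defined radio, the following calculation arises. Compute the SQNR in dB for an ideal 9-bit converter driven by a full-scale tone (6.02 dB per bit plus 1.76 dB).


Theoretical SNR for a full-scale sinusoid:
SNR = 6.02 * N + 1.76
    = 6.02 * 9 + 1.76
    = 54.18 + 1.76
    = 55.94 dB

55.94 dB


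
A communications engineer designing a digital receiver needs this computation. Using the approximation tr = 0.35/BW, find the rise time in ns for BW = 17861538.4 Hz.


Rise time from bandwidth relationship:
tr = 0.35 / BW
   = 0.35 / 17861538.4
   = 1.959517664e-08 s
   = 19.5952 ns

19.5952 ns


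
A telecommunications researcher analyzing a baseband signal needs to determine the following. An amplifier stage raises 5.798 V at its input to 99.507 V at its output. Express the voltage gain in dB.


Voltage gain in dB:
G = 20 * log10(Vout / Vin)
  = 20 * log10(99.507 / 5.798)
  = 20 * log10(17.162297)
  = 20 * 1.234575
  = 24.69 dB

24.69 dB


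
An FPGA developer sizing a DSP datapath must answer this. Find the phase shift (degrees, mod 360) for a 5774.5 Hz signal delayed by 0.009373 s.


Phase shift from frequency and time delay:
phi = 360 * f * t_delay
    = 360 * 5774.5 * 0.009373
    = 19484.78 degrees
    mod 360 = 44.78 degrees

44.78 degrees


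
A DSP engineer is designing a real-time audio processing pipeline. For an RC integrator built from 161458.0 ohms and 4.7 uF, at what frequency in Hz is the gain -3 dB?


Cutoff frequency of a first-order RC filter:
fc = 1 / (2 * pi * R * C)
C = 4.7 uF = 4.7e-06 F
fc = 1 / (2 * pi * 161458.0 * 4.7e-06)
   = 1 / 4.768011506635
   = 0.209731 Hz

0.209731 Hz


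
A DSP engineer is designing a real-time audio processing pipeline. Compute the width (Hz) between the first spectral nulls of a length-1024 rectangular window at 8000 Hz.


Main lobe width for a rectangular window:
Width = 2 * fs / N
      = 2 * 8000 / 1024
      = 16000 / 1024
      = 15.625 Hz

15.625 Hz


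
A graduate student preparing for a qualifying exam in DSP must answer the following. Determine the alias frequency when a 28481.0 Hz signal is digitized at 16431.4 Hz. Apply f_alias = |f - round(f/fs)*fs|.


Compute the nearest integer multiple of fs to the signal:
n = round(28481.0 / 16431.4) = 2
f_alias = |28481.0 - 2 * 16431.4|
        = |28481.0 - 32862.8|
        = 4381.8 Hz

4381.8


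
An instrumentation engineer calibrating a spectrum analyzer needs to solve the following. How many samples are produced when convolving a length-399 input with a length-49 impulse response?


Linear convolution output length:
L = N + M - 1
  = 399 + 49 - 1
  = 447 samples

447


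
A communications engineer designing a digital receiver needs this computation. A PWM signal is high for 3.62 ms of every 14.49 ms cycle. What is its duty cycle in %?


Duty cycle as a percentage:
DC = (t_on / T) * 100
   = (3.62 / 14.49) * 100
   = 0.249827 * 100
   = 24.98 %

24.98 %


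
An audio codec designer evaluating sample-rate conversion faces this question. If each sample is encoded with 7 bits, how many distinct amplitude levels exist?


Number of quantization levels = 2^N
= 2^7
= 128

128


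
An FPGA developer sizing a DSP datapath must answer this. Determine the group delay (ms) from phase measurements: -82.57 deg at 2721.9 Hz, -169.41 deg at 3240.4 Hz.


Group delay from phase difference:
tau = -d(phi)/d(omega)
d(phi) = -86.84 deg = -1.515644 rad
d(omega) = 2*pi*(3240.4 - 2721.9) = 3257.8316 rad/s
tau = -(-1.515644) / 3257.8316
    = 0.4652 ms

0.4652 ms


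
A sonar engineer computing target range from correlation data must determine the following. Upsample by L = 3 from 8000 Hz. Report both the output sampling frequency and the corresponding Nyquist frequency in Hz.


Step 1 — output sample rate after interpolation by L:
fs_out = L * fs_in = 3 * 8000 = 24000 Hz

Step 2 — Nyquist frequency of the output stream:
f_Nyq = fs_out / 2 = 24000 / 2 = 12000.0 Hz

fs_out = 24000 Hz; f_Nyquist = 12000.0 Hz


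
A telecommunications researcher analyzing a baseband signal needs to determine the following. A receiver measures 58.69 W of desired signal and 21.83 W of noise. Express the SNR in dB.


SNR in decibels:
SNR = 10 * log10(Ps / Pn)
    = 10 * log10(58.69 / 21.83)
    = 10 * log10(2.6885)
    = 10 * 0.4295
    = 4.3 dB

4.3 dB


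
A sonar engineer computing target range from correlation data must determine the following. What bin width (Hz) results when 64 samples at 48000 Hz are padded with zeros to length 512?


Frequency resolution after zero-padding:
N_padded = 64 * 8 = 512
df = fs / N_padded
   = 48000 / 512
   = 93.75 Hz

93.75 Hz


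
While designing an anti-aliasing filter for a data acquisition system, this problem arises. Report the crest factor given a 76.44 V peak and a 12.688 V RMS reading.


Crest factor is the ratio of peak to RMS:
CF = V_peak / V_rms
   = 76.44 / 12.688
   = 6.0246

6.0246


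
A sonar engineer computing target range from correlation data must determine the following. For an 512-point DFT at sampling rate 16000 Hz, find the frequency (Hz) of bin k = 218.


Frequency of DFT bin k:
f_k = k * fs / N
    = 218 * 16000 / 512
    = 3488000 / 512
    = 6812.5 Hz

6812.5 Hz


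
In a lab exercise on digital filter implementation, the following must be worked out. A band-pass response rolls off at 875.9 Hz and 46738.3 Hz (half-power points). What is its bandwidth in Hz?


Bandwidth is the difference of -3dB frequencies:
BW = f_high - f_low
   = 46738.3 - 875.9
   = 45862.4 Hz

45862.4 Hz


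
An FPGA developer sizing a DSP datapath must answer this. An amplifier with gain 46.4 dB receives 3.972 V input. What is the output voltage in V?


Output voltage from dB gain:
V_out = V_in * 10^(gain_dB / 20)
      = 3.972 * 10^(46.4 / 20)
      = 3.972 * 208.929613
      = 829.8684 V

829.8684 V


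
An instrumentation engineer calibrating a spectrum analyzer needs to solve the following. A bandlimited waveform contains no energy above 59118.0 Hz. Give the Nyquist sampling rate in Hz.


The Nyquist rate is twice the maximum frequency component.
fs_min = 2 * fmax
      = 2 * 59118.0
      = 118236.0 Hz

118236.0


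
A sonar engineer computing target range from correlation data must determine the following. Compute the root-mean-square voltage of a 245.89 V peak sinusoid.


RMS voltage for a sinusoidal waveform:
V_rms = V_peak / sqrt(2)
      = 245.89 / 1.414214
      = 173.87 V

173.87 V


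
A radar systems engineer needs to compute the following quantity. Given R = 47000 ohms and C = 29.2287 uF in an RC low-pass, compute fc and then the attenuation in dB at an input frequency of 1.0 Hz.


Step 1 — cutoff frequency:
fc = 1 / (2*pi*R*C)
C = 29.2287 uF = 2.92287e-05 F
fc = 1 / (2*pi*47000*2.92287e-05)
   = 0.115854 Hz

Step 2 — magnitude at f = 1.0 Hz:
|H(f)| = 1 / sqrt(1 + (f/fc)^2)
f/fc = 1.0 / 0.115854 = 8.631554
|H| = 1 / sqrt(1 + 74.503724) = 0.1150842
|H|_dB = 20*log10(0.1150842) = -18.78 dB

fc = 0.115854 Hz; |H(1.0 Hz)| = -18.78 dB


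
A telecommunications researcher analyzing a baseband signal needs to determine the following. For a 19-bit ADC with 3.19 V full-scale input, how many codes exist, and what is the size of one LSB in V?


Step 1 — number of quantization levels:
L = 2^N = 2^19 = 524288

Step 2 — LSB step size:
delta = Vfs / L
      = 3.19 / 524288
      = 6.08e-06 V

Levels = 524288; step size = 6.08e-06 V


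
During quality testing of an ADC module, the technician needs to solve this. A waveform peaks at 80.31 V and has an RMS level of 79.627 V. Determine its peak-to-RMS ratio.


Crest factor is the ratio of peak to RMS:
CF = V_peak / V_rms
   = 80.31 / 79.627
   = 1.0086

1.0086


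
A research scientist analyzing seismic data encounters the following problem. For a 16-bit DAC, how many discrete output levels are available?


Number of quantization levels = 2^N
= 2^16
= 65536

65536


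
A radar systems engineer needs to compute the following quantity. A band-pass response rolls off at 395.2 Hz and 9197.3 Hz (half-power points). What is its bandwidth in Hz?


Bandwidth is the difference of -3dB frequencies:
BW = f_high - f_low
   = 9197.3 - 395.2
   = 8802.1 Hz

8802.1 Hz


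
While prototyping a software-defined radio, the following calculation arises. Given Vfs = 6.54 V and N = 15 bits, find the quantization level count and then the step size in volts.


Step 1 — number of quantization levels:
L = 2^N = 2^15 = 32768

Step 2 — LSB step size:
delta = Vfs / L
      = 6.54 / 32768
      = 0.00019958 V

Levels = 32768; step size = 0.00019958 V


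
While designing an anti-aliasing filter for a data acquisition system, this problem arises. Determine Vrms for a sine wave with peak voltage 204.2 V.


RMS voltage for a sinusoidal waveform:
V_rms = V_peak / sqrt(2)
      = 204.2 / 1.414214
      = 144.391 V

144.391 V


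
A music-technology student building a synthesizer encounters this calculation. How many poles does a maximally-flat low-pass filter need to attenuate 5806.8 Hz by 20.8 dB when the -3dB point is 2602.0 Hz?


Butterworth filter order formula:
n = log10(10^(A/10) - 1) / (2 * log10(f_stop/f_pass))
10^(20.8/10) - 1 = 119.2264
f_stop/f_pass = 5806.8 / 2602.0 = 2.2317
n = 2.9779 -> ceil = 3

3


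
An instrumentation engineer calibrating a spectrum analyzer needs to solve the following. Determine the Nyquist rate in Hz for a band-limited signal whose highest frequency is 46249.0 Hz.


The Nyquist rate is twice the maximum frequency component.
fs_min = 2 * fmax
      = 2 * 46249.0
      = 92498.0 Hz

92498.0


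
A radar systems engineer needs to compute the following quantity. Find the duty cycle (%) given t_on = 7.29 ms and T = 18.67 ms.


Duty cycle as a percentage:
DC = (t_on / T) * 100
   = (7.29 / 18.67) * 100
   = 0.390466 * 100
   = 39.05 %

39.05 %


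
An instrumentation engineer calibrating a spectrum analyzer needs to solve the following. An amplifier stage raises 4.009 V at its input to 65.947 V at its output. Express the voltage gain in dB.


Voltage gain in dB:
G = 20 * log10(Vout / Vin)
  = 20 * log10(65.947 / 4.009)
  = 20 * log10(16.449738)
  = 20 * 1.216159
  = 24.32 dB

24.32 dB


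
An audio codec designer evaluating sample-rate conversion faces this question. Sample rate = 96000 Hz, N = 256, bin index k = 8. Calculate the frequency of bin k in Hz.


Frequency of DFT bin k:
f_k = k * fs / N
    = 8 * 96000 / 256
    = 768000 / 256
    = 3000.0 Hz

3000.0 Hz


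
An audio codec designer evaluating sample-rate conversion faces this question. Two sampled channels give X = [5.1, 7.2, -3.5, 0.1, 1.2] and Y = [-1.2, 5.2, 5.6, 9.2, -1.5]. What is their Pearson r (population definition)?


Pearson correlation coefficient (population):
r = cov(X,Y) / (std(X) * std(Y))
Mean X = 2.02, Mean Y = 3.46
Cov(X,Y) = -4.8212
Std(X) = 3.772214, Std(Y) = 4.168261
r = -0.3066

-0.3066


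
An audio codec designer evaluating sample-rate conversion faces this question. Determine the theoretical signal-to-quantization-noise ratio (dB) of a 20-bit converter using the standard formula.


Theoretical SNR for a full-scale sinusoid:
SNR = 6.02 * N + 1.76
    = 6.02 * 20 + 1.76
    = 120.4 + 1.76
    = 122.16 dB

122.16 dB


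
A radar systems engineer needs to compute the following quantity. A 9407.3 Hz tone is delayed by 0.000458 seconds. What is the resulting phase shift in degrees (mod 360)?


Phase shift from frequency and time delay:
phi = 360 * f * t_delay
    = 360 * 9407.3 * 0.000458
    = 1551.08 degrees
    mod 360 = 111.08 degrees

111.08 degrees


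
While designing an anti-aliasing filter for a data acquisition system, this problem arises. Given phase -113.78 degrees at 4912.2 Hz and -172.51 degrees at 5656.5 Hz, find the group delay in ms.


Group delay from phase difference:
tau = -d(phi)/d(omega)
d(phi) = -58.73 deg = -1.025032 rad
d(omega) = 2*pi*(5656.5 - 4912.2) = 4676.5748 rad/s
tau = -(-1.025032) / 4676.5748
    = 0.2192 ms

0.2192 ms


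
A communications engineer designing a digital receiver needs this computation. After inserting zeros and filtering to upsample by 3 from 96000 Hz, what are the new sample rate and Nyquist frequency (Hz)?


Step 1 — output sample rate after interpolation by L:
fs_out = L * fs_in = 3 * 96000 = 288000 Hz

Step 2 — Nyquist frequency of the output stream:
f_Nyq = fs_out / 2 = 288000 / 2 = 144000.0 Hz

fs_out = 288000 Hz; f_Nyquist = 144000.0 Hz


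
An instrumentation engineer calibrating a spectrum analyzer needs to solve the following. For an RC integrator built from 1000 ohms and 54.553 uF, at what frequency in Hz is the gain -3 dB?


Cutoff frequency of a first-order RC filter:
fc = 1 / (2 * pi * R * C)
C = 54.553 uF = 5.4553e-05 F
fc = 1 / (2 * pi * 1000 * 5.4553e-05)
   = 1 / 0.34276660806257
   = 2.917437 Hz

2.917437 Hz


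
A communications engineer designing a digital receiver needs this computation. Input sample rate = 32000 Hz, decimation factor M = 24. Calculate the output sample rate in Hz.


Decimation reduces the sample rate:
fs_out = fs_in / M
       = 32000 / 24
       = 1333.3333 Hz

1333.3333 Hz


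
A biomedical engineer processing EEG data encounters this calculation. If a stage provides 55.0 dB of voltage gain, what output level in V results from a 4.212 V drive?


Output voltage from dB gain:
V_out = V_in * 10^(gain_dB / 20)
      = 4.212 * 10^(55.0 / 20)
      = 4.212 * 562.341325
      = 2368.5817 V

2368.5817 V


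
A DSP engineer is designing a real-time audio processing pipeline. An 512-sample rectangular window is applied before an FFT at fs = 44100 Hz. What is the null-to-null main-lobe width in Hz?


Main lobe width for a rectangular window:
Width = 2 * fs / N
      = 2 * 44100 / 512
      = 88200 / 512
      = 172.266 Hz

172.266 Hz


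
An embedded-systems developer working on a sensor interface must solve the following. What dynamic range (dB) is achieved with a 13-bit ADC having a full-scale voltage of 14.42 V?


Dynamic range from full-scale to LSB:
V_min = V_max / 2^bits = 14.42 / 2^13
DR = 20 * log10(V_max / V_min)
   = 20 * log10(2^13)
   = 20 * 13 * log10(2)
   = 78.27 dB

78.27 dB


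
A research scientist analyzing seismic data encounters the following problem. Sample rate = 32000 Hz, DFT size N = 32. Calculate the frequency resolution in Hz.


DFT frequency resolution:
df = fs / N
   = 32000 / 32
   = 1000.0 Hz

1000.0 Hz


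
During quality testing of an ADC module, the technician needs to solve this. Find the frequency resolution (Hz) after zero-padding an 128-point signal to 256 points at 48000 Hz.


Frequency resolution after zero-padding:
N_padded = 128 * 2 = 256
df = fs / N_padded
   = 48000 / 256
   = 187.5 Hz

187.5 Hz


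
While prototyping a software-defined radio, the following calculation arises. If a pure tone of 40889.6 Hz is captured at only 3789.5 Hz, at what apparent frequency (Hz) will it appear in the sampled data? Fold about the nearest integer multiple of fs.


Compute the nearest integer multiple of fs to the signal:
n = round(40889.6 / 3789.5) = 11
f_alias = |40889.6 - 11 * 3789.5|
        = |40889.6 - 41684.5|
        = 794.9 Hz

794.9


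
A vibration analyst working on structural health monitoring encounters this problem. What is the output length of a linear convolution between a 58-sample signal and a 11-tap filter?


Linear convolution output length:
L = N + M - 1
  = 58 + 11 - 1
  = 68 samples

68


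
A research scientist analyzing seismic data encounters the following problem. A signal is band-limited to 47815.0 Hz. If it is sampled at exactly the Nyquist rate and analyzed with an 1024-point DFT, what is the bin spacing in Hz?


Step 1 — Nyquist sampling rate:
fs = 2 * fmax = 2 * 47815.0 = 95630.0 Hz

Step 2 — DFT bin spacing:
df = fs / N = 95630.0 / 1024 = 93.3887 Hz

93.3887 Hz


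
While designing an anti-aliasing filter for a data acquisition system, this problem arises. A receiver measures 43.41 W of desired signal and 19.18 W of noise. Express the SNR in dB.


SNR in decibels:
SNR = 10 * log10(Ps / Pn)
    = 10 * log10(43.41 / 19.18)
    = 10 * log10(2.2633)
    = 10 * 0.3547
    = 3.55 dB

3.55 dB


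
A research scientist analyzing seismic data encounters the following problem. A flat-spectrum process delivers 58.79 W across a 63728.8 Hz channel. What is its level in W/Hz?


Power spectral density:
PSD = P / BW
    = 58.79 / 63728.8
    = 0.0009225 W/Hz

0.0009225 W/Hz


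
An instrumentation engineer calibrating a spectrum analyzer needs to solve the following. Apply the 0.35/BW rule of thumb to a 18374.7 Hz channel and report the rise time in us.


Rise time from bandwidth relationship:
tr = 0.35 / BW
   = 0.35 / 18374.7
   = 1.904793003e-05 s
   = 19.0479 us

19.0479 us


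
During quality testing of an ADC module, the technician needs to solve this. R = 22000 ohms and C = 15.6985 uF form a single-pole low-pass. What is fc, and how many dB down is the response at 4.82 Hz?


Step 1 — cutoff frequency:
fc = 1 / (2*pi*R*C)
C = 15.6985 uF = 1.56985e-05 F
fc = 1 / (2*pi*22000*1.56985e-05)
   = 0.460828 Hz

Step 2 — magnitude at f = 4.82 Hz:
|H(f)| = 1 / sqrt(1 + (f/fc)^2)
f/fc = 4.82 / 0.460828 = 10.459434
|H| = 1 / sqrt(1 + 109.39976) = 0.0951735
|H|_dB = 20*log10(0.0951735) = -20.43 dB

fc = 0.460828 Hz; |H(4.82 Hz)| = -20.43 dB


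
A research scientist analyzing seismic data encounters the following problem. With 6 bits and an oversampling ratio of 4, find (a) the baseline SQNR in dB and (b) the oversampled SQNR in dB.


Step 1 — baseline SQNR at Nyquist:
SQNR_base = 6.02*N + 1.76
          = 6.02*6 + 1.76
          = 37.88 dB

Step 2 — oversampling processing gain:
G = 10*log10(OSR) = 10*log10(4) = 6.02 dB

Step 3 — total:
SQNR_total = 37.88 + 6.02 = 43.9 dB

Base SQNR = 37.88 dB; oversampled SQNR = 43.9 dB


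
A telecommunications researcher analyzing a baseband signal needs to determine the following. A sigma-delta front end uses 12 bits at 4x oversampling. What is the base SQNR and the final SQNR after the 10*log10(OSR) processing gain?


Step 1 — baseline SQNR at Nyquist:
SQNR_base = 6.02*N + 1.76
          = 6.02*12 + 1.76
          = 74.0 dB

Step 2 — oversampling processing gain:
G = 10*log10(OSR) = 10*log10(4) = 6.02 dB

Step 3 — total:
SQNR_total = 74.0 + 6.02 = 80.02 dB

Base SQNR = 74.0 dB; oversampled SQNR = 80.02 dB


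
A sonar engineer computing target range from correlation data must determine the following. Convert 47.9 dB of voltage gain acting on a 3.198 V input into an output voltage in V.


Output voltage from dB gain:
V_out = V_in * 10^(gain_dB / 20)
      = 3.198 * 10^(47.9 / 20)
      = 3.198 * 248.313311
      = 794.106 V

794.106 V


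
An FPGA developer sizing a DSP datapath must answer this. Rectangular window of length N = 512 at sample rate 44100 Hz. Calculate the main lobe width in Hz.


Main lobe width for a rectangular window:
Width = 2 * fs / N
      = 2 * 44100 / 512
      = 88200 / 512
      = 172.266 Hz

172.266 Hz


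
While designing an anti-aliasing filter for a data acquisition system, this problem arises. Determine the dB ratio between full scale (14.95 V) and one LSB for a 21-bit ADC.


Dynamic range from full-scale to LSB:
V_min = V_max / 2^bits = 14.95 / 2^21
DR = 20 * log10(V_max / V_min)
   = 20 * log10(2^21)
   = 20 * 21 * log10(2)
   = 126.43 dB

126.43 dB


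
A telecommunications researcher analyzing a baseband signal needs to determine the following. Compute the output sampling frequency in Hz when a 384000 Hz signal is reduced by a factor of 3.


Decimation reduces the sample rate:
fs_out = fs_in / M
       = 384000 / 3
       = 128000.0 Hz

128000.0 Hz


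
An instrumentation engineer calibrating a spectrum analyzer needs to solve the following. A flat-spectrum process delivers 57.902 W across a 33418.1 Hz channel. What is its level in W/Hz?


Power spectral density:
PSD = P / BW
    = 57.902 / 33418.1
    = 0.00173265 W/Hz

0.00173265 W/Hz


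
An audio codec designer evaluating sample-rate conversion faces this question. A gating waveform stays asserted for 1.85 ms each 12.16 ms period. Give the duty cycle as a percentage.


Duty cycle as a percentage:
DC = (t_on / T) * 100
   = (1.85 / 12.16) * 100
   = 0.152138 * 100
   = 15.21 %

15.21 %


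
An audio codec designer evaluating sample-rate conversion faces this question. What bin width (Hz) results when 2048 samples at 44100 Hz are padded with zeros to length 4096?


Frequency resolution after zero-padding:
N_padded = 2048 * 2 = 4096
df = fs / N_padded
   = 44100 / 4096
   = 10.7666 Hz

10.7666 Hz


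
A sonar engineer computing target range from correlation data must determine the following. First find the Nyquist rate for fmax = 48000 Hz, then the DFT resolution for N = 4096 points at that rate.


Step 1 — Nyquist sampling rate:
fs = 2 * fmax = 2 * 48000 = 96000 Hz

Step 2 — DFT bin spacing:
df = fs / N = 96000 / 4096 = 23.4375 Hz

23.4375 Hz


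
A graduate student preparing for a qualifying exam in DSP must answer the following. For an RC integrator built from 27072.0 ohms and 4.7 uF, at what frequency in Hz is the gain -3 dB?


Cutoff frequency of a first-order RC filter:
fc = 1 / (2 * pi * R * C)
C = 4.7 uF = 4.7e-06 F
fc = 1 / (2 * pi * 27072.0 * 4.7e-06)
   = 1 / 0.79946244538904
   = 1.25084 Hz

1.25084 Hz


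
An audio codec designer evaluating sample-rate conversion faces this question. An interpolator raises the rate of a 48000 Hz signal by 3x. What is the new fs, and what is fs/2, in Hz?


Step 1 — output sample rate after interpolation by L:
fs_out = L * fs_in = 3 * 48000 = 144000 Hz

Step 2 — Nyquist frequency of the output stream:
f_Nyq = fs_out / 2 = 144000 / 2 = 72000.0 Hz

fs_out = 144000 Hz; f_Nyquist = 72000.0 Hz


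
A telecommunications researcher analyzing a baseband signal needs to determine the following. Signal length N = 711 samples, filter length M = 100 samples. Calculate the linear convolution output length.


Linear convolution output length:
L = N + M - 1
  = 711 + 100 - 1
  = 810 samples

810


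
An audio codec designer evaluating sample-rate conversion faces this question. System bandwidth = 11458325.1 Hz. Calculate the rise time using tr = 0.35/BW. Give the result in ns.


Rise time from bandwidth relationship:
tr = 0.35 / BW
   = 0.35 / 11458325.1
   = 3.054547649e-08 s
   = 30.5455 ns

30.5455 ns


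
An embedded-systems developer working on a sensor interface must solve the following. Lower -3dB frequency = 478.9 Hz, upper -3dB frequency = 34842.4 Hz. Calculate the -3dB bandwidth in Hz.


Bandwidth is the difference of -3dB frequencies:
BW = f_high - f_low
   = 34842.4 - 478.9
   = 34363.5 Hz

34363.5 Hz
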